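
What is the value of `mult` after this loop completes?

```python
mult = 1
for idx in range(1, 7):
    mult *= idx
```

Let's trace through this code step by step.

Initialize: mult = 1
Entering loop: for idx in range(1, 7):
After iteration 1: idx = 1, mult = 1
After iteration 2: idx = 2, mult = 2
After iteration 3: idx = 3, mult = 6
After iteration 4: idx = 4, mult = 24
After iteration 5: idx = 5, mult = 120
After iteration 6: idx = 6, mult = 720
Loop ends.

Final answer: 720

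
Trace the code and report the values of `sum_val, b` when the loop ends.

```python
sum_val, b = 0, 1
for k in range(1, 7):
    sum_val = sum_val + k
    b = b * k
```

Let's trace through this code step by step.

Initialize: sum_val = 0
Initialize: b = 1
Entering loop: for k in range(1, 7):
After iteration 1: k = 1, sum_val = 1, b = 1
After iteration 2: k = 2, sum_val = 3, b = 2
After iteration 3: k = 3, sum_val = 6, b = 6
After iteration 4: k = 4, sum_val = 10, b = 24
After iteration 5: k = 5, sum_val = 15, b = 120
After iteration 6: k = 6, sum_val = 21, b = 720
Loop ends.

Final answer: 21, 720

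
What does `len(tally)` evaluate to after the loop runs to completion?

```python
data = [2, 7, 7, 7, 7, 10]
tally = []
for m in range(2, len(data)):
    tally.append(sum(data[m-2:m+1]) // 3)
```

Let's trace through this code step by step.

Initialize: data = [2, 7, 7, 7, 7, 10]
Initialize: tally = []
Entering loop: for m in range(2, len(data)):
After iteration 1: m = 2, tally = [5]
After iteration 2: m = 3, tally = [5, 7]
After iteration 3: m = 4, tally = [5, 7, 7]
After iteration 4: m = 5, tally = [5, 7, 7, 8]
Loop ends.
len(tally) = 4

Final answer: 4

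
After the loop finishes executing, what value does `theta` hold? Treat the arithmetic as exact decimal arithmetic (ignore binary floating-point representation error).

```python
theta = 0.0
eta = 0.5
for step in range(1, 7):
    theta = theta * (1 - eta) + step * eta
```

Let's trace through this code step by step.

Initialize: theta = 0.0
Initialize: eta = 0.5
Entering loop: for step in range(1, 7):
After iteration 1: step = 1, theta = 0.5
After iteration 2: step = 2, theta = 1.25
After iteration 3: step = 3, theta = 2.125
After iteration 4: step = 4, theta = 3.0625
After iteration 5: step = 5, theta = 4.03125
After iteration 6: step = 6, theta = 5.015625
Loop ends.

Final answer: 5.015625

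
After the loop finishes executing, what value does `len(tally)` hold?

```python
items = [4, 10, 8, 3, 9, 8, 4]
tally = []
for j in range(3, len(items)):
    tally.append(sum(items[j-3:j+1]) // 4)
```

Let's trace through this code step by step.

Initialize: items = [4, 10, 8, 3, 9, 8, 4]
Initialize: tally = []
Entering loop: for j in range(3, len(items)):
After iteration 1: j = 3, tally = [6]
After iteration 2: j = 4, tally = [6, 7]
After iteration 3: j = 5, tally = [6, 7, 7]
After iteration 4: j = 6, tally = [6, 7, 7, 6]
Loop ends.
len(tally) = 4

Final answer: 4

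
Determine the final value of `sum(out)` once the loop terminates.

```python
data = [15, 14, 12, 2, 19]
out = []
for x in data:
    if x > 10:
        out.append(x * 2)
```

Let's trace through this code step by step.

Initialize: data = [15, 14, 12, 2, 19]
Initialize: out = []
Entering loop: for x in data:
After iteration 1: x = 15, out = [30]
After iteration 2: x = 14, out = [30, 28]
After iteration 3: x = 12, out = [30, 28, 24]
After iteration 4: x = 2, out = [30, 28, 24]
After iteration 5: x = 19, out = [30, 28, 24, 38]
Loop ends.
sum(out) = 120

Final answer: 120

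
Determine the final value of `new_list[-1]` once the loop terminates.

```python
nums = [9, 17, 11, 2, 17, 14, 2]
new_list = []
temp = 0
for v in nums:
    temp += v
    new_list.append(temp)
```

Let's trace through this code step by step.

Initialize: nums = [9, 17, 11, 2, 17, 14, 2]
Initialize: new_list = []
Initialize: temp = 0
Entering loop: for v in nums:
After iteration 1: v = 9, new_list = [9], temp = 9
After iteration 2: v = 17, new_list = [9, 26], temp = 26
After iteration 3: v = 11, new_list = [9, 26, 37], temp = 37
After iteration 4: v = 2, new_list = [9, 26, 37, 39], temp = 39
After iteration 5: v = 17, new_list = [9, 26, 37, 39, 56], temp = 56
After iteration 6: v = 14, new_list = [9, 26, 37, 39, 56, 70], temp = 70
After iteration 7: v = 2, new_list = [9, 26, 37, 39, 56, 70, 72], temp = 72
Loop ends.
new_list[-1] = 72

Final answer: 72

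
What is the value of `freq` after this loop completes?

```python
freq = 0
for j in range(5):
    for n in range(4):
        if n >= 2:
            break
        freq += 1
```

Let's trace through this code step by step.

Initialize: freq = 0
Entering loop: for j in range(5):
After iteration 1: j = 0, freq = 2
After iteration 2: j = 1, freq = 4
After iteration 3: j = 2, freq = 6
After iteration 4: j = 3, freq = 8
After iteration 5: j = 4, freq = 10
Loop ends.

Final answer: 10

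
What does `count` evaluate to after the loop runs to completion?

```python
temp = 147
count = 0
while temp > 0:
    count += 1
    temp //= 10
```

Let's trace through this code step by step.

Initialize: temp = 147
Initialize: count = 0
Entering loop: while temp > 0:
After iteration 1: temp = 14, count = 1
After iteration 2: temp = 1, count = 2
After iteration 3: temp = 0, count = 3
Loop ends.

Final answer: 3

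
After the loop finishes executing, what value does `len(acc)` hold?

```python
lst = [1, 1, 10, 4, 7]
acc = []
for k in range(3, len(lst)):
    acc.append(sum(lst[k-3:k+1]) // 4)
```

Let's trace through this code step by step.

Initialize: lst = [1, 1, 10, 4, 7]
Initialize: acc = []
Entering loop: for k in range(3, len(lst)):
After iteration 1: k = 3, acc = [4]
After iteration 2: k = 4, acc = [4, 5]
Loop ends.
len(acc) = 2

Final answer: 2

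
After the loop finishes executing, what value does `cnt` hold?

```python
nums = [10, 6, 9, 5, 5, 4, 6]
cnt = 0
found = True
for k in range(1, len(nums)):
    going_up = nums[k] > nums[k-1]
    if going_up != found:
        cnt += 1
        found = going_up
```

Let's trace through this code step by step.

Initialize: nums = [10, 6, 9, 5, 5, 4, 6]
Initialize: cnt = 0
Initialize: found = True
Entering loop: for k in range(1, len(nums)):
After iteration 1: k = 1, cnt = 1, found = False, going_up = False
After iteration 2: k = 2, cnt = 2, found = True, going_up = True
After iteration 3: k = 3, cnt = 3, found = False, going_up = False
After iteration 4: k = 4, cnt = 3, found = False, going_up = False
After iteration 5: k = 5, cnt = 3, found = False, going_up = False
After iteration 6: k = 6, cnt = 4, found = True, going_up = True
Loop ends.

Final answer: 4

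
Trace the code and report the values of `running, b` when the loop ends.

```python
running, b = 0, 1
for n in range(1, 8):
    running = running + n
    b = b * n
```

Let's trace through this code step by step.

Initialize: running = 0
Initialize: b = 1
Entering loop: for n in range(1, 8):
After iteration 1: n = 1, running = 1, b = 1
After iteration 2: n = 2, running = 3, b = 2
After iteration 3: n = 3, running = 6, b = 6
After iteration 4: n = 4, running = 10, b = 24
After iteration 5: n = 5, running = 15, b = 120
After iteration 6: n = 6, running = 21, b = 720
After iteration 7: n = 7, running = 28, b = 5040
Loop ends.

Final answer: 28, 5040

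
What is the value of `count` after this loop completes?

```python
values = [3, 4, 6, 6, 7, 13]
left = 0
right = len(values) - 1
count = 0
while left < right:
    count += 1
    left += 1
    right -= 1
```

Let's trace through this code step by step.

Initialize: values = [3, 4, 6, 6, 7, 13]
Initialize: left = 0
Initialize: right = 5
Initialize: count = 0
Entering loop: while left < right:
After iteration 1: left = 1, right = 4, count = 1
After iteration 2: left = 2, right = 3, count = 2
After iteration 3: left = 3, right = 2, count = 3
Loop ends.

Final answer: 3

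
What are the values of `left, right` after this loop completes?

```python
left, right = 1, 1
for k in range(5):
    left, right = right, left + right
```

Let's trace through this code step by step.

Initialize: left = 1
Initialize: right = 1
Entering loop: for k in range(5):
After iteration 1: k = 0, left = 1, right = 2
After iteration 2: k = 1, left = 2, right = 3
After iteration 3: k = 2, left = 3, right = 5
After iteration 4: k = 3, left = 5, right = 8
After iteration 5: k = 4, left = 8, right = 13
Loop ends.

Final answer: 8, 13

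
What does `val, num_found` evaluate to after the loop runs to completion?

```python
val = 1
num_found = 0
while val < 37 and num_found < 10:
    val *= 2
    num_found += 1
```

Let's trace through this code step by step.

Initialize: val = 1
Initialize: num_found = 0
Entering loop: while val < 37 and num_found < 10:
After iteration 1: val = 2, num_found = 1
After iteration 2: val = 4, num_found = 2
After iteration 3: val = 8, num_found = 3
After iteration 4: val = 16, num_found = 4
After iteration 5: val = 32, num_found = 5
After iteration 6: val = 64, num_found = 6
Loop ends.

Final answer: 64, 6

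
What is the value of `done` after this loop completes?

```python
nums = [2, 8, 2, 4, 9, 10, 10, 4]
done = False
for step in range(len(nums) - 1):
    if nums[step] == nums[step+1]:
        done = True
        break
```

Let's trace through this code step by step.

Initialize: nums = [2, 8, 2, 4, 9, 10, 10, 4]
Initialize: done = False
Entering loop: for step in range(len(nums) - 1):
After iteration 1: step = 0, done = False
After iteration 2: step = 1, done = False
After iteration 3: step = 2, done = False
After iteration 4: step = 3, done = False
After iteration 5: step = 4, done = False
After iteration 6: step = 5, done = True
Loop ends.

Final answer: True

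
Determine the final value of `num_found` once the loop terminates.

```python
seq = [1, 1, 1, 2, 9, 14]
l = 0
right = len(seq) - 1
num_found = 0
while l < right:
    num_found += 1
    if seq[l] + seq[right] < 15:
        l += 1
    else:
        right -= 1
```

Let's trace through this code step by step.

Initialize: seq = [1, 1, 1, 2, 9, 14]
Initialize: l = 0
Initialize: right = 5
Initialize: num_found = 0
Entering loop: while l < right:
After iteration 1: l = 0, right = 4, num_found = 1
After iteration 2: l = 1, right = 4, num_found = 2
After iteration 3: l = 2, right = 4, num_found = 3
After iteration 4: l = 3, right = 4, num_found = 4
After iteration 5: l = 4, right = 4, num_found = 5
Loop ends.

Final answer: 5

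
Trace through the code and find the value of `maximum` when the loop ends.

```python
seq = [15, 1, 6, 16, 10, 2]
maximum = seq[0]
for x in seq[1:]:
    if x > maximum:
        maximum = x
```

Let's trace through this code step by step.

Initialize: seq = [15, 1, 6, 16, 10, 2]
Initialize: maximum = 15
Entering loop: for x in seq[1:]:
After iteration 1: x = 1, maximum = 15
After iteration 2: x = 6, maximum = 15
After iteration 3: x = 16, maximum = 16
After iteration 4: x = 10, maximum = 16
After iteration 5: x = 2, maximum = 16
Loop ends.

Final answer: 16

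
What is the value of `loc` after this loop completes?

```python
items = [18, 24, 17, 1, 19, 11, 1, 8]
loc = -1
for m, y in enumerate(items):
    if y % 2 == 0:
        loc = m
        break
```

Let's trace through this code step by step.

Initialize: items = [18, 24, 17, 1, 19, 11, 1, 8]
Initialize: loc = -1
Entering loop: for m, y in enumerate(items):
After iteration 1: m = 0, y = 18, loc = 0
Loop ends.

Final answer: 0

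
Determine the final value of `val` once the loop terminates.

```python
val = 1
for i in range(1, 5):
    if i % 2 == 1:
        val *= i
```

Let's trace through this code step by step.

Initialize: val = 1
Entering loop: for i in range(1, 5):
After iteration 1: i = 1, val = 1
After iteration 2: i = 2, val = 1
After iteration 3: i = 3, val = 3
After iteration 4: i = 4, val = 3
Loop ends.

Final answer: 3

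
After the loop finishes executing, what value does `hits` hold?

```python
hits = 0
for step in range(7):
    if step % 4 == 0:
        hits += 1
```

Let's trace through this code step by step.

Initialize: hits = 0
Entering loop: for step in range(7):
After iteration 1: step = 0, hits = 1
After iteration 2: step = 1, hits = 1
After iteration 3: step = 2, hits = 1
After iteration 4: step = 3, hits = 1
After iteration 5: step = 4, hits = 2
After iteration 6: step = 5, hits = 2
After iteration 7: step = 6, hits = 2
Loop ends.

Final answer: 2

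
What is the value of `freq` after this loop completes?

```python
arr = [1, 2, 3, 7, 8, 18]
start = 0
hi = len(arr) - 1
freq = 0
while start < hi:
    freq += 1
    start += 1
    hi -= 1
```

Let's trace through this code step by step.

Initialize: arr = [1, 2, 3, 7, 8, 18]
Initialize: start = 0
Initialize: hi = 5
Initialize: freq = 0
Entering loop: while start < hi:
After iteration 1: start = 1, hi = 4, freq = 1
After iteration 2: start = 2, hi = 3, freq = 2
After iteration 3: start = 3, hi = 2, freq = 3
Loop ends.

Final answer: 3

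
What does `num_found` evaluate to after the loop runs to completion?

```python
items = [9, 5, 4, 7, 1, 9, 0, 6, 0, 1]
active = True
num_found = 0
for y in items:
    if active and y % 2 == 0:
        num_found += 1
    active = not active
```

Let's trace through this code step by step.

Initialize: items = [9, 5, 4, 7, 1, 9, 0, 6, 0, 1]
Initialize: active = True
Initialize: num_found = 0
Entering loop: for y in items:
After iteration 1: y = 9, active = False, num_found = 0
After iteration 2: y = 5, active = True, num_found = 0
After iteration 3: y = 4, active = False, num_found = 1
After iteration 4: y = 7, active = True, num_found = 1
After iteration 5: y = 1, active = False, num_found = 1
After iteration 6: y = 9, active = True, num_found = 1
After iteration 7: y = 0, active = False, num_found = 2
After iteration 8: y = 6, active = True, num_found = 2
After iteration 9: y = 0, active = False, num_found = 3
After iteration 10: y = 1, active = True, num_found = 3
Loop ends.

Final answer: 3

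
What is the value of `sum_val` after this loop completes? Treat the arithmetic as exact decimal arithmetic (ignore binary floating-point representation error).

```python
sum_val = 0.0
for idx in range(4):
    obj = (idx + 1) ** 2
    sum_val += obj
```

Let's trace through this code step by step.

Initialize: sum_val = 0.0
Entering loop: for idx in range(4):
After iteration 1: idx = 0, sum_val = 1.0, obj = 1
After iteration 2: idx = 1, sum_val = 5.0, obj = 4
After iteration 3: idx = 2, sum_val = 14.0, obj = 9
After iteration 4: idx = 3, sum_val = 30.0, obj = 16
Loop ends.

Final answer: 30.0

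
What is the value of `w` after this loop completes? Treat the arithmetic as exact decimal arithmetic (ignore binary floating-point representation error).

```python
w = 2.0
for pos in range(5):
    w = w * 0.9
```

Let's trace through this code step by step.

Initialize: w = 2.0
Entering loop: for pos in range(5):
After iteration 1: pos = 0, w = 1.8
After iteration 2: pos = 1, w = 1.62
After iteration 3: pos = 2, w = 1.458
After iteration 4: pos = 3, w = 1.3122
After iteration 5: pos = 4, w = 1.18098
Loop ends.

Final answer: 1.18098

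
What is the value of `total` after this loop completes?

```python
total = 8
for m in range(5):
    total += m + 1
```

Let's trace through this code step by step.

Initialize: total = 8
Entering loop: for m in range(5):
After iteration 1: m = 0, total = 9
After iteration 2: m = 1, total = 11
After iteration 3: m = 2, total = 14
After iteration 4: m = 3, total = 18
After iteration 5: m = 4, total = 23
Loop ends.

Final answer: 23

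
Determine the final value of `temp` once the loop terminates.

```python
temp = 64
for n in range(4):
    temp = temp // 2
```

Let's trace through this code step by step.

Initialize: temp = 64
Entering loop: for n in range(4):
After iteration 1: n = 0, temp = 32
After iteration 2: n = 1, temp = 16
After iteration 3: n = 2, temp = 8
After iteration 4: n = 3, temp = 4
Loop ends.

Final answer: 4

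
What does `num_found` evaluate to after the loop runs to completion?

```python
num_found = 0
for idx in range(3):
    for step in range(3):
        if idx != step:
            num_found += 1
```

Let's trace through this code step by step.

Initialize: num_found = 0
Entering loop: for idx in range(3):
After iteration 1: idx = 0, num_found = 2
After iteration 2: idx = 1, num_found = 4
After iteration 3: idx = 2, num_found = 6
Loop ends.

Final answer: 6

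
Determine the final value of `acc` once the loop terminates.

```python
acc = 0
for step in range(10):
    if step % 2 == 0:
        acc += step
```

Let's trace through this code step by step.

Initialize: acc = 0
Entering loop: for step in range(10):
After iteration 1: step = 0, acc = 0
After iteration 2: step = 1, acc = 0
After iteration 3: step = 2, acc = 2
After iteration 4: step = 3, acc = 2
After iteration 5: step = 4, acc = 6
After iteration 6: step = 5, acc = 6
After iteration 7: step = 6, acc = 12
After iteration 8: step = 7, acc = 12
After iteration 9: step = 8, acc = 20
After iteration 10: step = 9, acc = 20
Loop ends.

Final answer: 20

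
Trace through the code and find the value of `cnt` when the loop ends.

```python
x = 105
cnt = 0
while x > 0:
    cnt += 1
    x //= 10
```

Let's trace through this code step by step.

Initialize: x = 105
Initialize: cnt = 0
Entering loop: while x > 0:
After iteration 1: x = 10, cnt = 1
After iteration 2: x = 1, cnt = 2
After iteration 3: x = 0, cnt = 3
Loop ends.

Final answer: 3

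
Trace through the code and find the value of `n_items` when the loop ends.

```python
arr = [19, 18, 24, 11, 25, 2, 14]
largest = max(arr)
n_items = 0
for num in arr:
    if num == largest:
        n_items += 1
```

Let's trace through this code step by step.

Initialize: arr = [19, 18, 24, 11, 25, 2, 14]
Initialize: largest = 25
Initialize: n_items = 0
Entering loop: for num in arr:
After iteration 1: num = 19, n_items = 0
After iteration 2: num = 18, n_items = 0
After iteration 3: num = 24, n_items = 0
After iteration 4: num = 11, n_items = 0
After iteration 5: num = 25, n_items = 1
After iteration 6: num = 2, n_items = 1
After iteration 7: num = 14, n_items = 1
Loop ends.

Final answer: 1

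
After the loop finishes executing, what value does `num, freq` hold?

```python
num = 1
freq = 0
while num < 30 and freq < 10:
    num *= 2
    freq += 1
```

Let's trace through this code step by step.

Initialize: num = 1
Initialize: freq = 0
Entering loop: while num < 30 and freq < 10:
After iteration 1: num = 2, freq = 1
After iteration 2: num = 4, freq = 2
After iteration 3: num = 8, freq = 3
After iteration 4: num = 16, freq = 4
After iteration 5: num = 32, freq = 5
Loop ends.

Final answer: 32, 5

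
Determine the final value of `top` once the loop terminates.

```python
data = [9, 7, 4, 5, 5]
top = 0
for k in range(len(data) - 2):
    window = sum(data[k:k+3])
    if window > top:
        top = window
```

Let's trace through this code step by step.

Initialize: data = [9, 7, 4, 5, 5]
Initialize: top = 0
Entering loop: for k in range(len(data) - 2):
After iteration 1: k = 0, top = 20, window = 20
After iteration 2: k = 1, top = 20, window = 16
After iteration 3: k = 2, top = 20, window = 14
Loop ends.

Final answer: 20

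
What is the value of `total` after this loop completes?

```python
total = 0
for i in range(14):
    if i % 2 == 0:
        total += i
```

Let's trace through this code step by step.

Initialize: total = 0
Entering loop: for i in range(14):
After iteration 1: i = 0, total = 0
After iteration 2: i = 1, total = 0
After iteration 3: i = 2, total = 2
After iteration 4: i = 3, total = 2
After iteration 5: i = 4, total = 6
After iteration 6: i = 5, total = 6
After iteration 7: i = 6, total = 12
After iteration 8: i = 7, total = 12
After iteration 9: i = 8, total = 20
After iteration 10: i = 9, total = 20
After iteration 11: i = 10, total = 30
After iteration 12: i = 11, total = 30
After iteration 13: i = 12, total = 42
After iteration 14: i = 13, total = 42
Loop ends.

Final answer: 42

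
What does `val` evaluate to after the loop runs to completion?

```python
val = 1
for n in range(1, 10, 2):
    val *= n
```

Let's trace through this code step by step.

Initialize: val = 1
Entering loop: for n in range(1, 10, 2):
After iteration 1: n = 1, val = 1
After iteration 2: n = 3, val = 3
After iteration 3: n = 5, val = 15
After iteration 4: n = 7, val = 105
After iteration 5: n = 9, val = 945
Loop ends.

Final answer: 945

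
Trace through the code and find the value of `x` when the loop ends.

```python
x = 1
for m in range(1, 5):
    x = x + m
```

Let's trace through this code step by step.

Initialize: x = 1
Entering loop: for m in range(1, 5):
After iteration 1: m = 1, x = 2
After iteration 2: m = 2, x = 4
After iteration 3: m = 3, x = 7
After iteration 4: m = 4, x = 11
Loop ends.

Final answer: 11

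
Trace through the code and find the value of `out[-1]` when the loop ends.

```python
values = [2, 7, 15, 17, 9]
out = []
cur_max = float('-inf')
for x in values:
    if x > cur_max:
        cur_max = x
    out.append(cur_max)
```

Let's trace through this code step by step.

Initialize: values = [2, 7, 15, 17, 9]
Initialize: out = []
Initialize: cur_max = -inf
Entering loop: for x in values:
After iteration 1: x = 2, out = [2], cur_max = 2
After iteration 2: x = 7, out = [2, 7], cur_max = 7
After iteration 3: x = 15, out = [2, 7, 15], cur_max = 15
After iteration 4: x = 17, out = [2, 7, 15, 17], cur_max = 17
After iteration 5: x = 9, out = [2, 7, 15, 17, 17], cur_max = 17
Loop ends.
out[-1] = 17

Final answer: 17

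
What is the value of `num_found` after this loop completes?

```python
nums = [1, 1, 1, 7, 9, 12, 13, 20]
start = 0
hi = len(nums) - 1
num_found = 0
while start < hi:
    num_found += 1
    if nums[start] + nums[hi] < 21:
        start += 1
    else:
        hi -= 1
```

Let's trace through this code step by step.

Initialize: nums = [1, 1, 1, 7, 9, 12, 13, 20]
Initialize: start = 0
Initialize: hi = 7
Initialize: num_found = 0
Entering loop: while start < hi:
After iteration 1: start = 0, hi = 6, num_found = 1
After iteration 2: start = 1, hi = 6, num_found = 2
After iteration 3: start = 2, hi = 6, num_found = 3
After iteration 4: start = 3, hi = 6, num_found = 4
After iteration 5: start = 4, hi = 6, num_found = 5
After iteration 6: start = 4, hi = 5, num_found = 6
After iteration 7: start = 4, hi = 4, num_found = 7
Loop ends.

Final answer: 7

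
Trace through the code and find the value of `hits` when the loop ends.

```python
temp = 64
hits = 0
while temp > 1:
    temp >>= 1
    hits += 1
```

Let's trace through this code step by step.

Initialize: temp = 64
Initialize: hits = 0
Entering loop: while temp > 1:
After iteration 1: temp = 32, hits = 1
After iteration 2: temp = 16, hits = 2
After iteration 3: temp = 8, hits = 3
After iteration 4: temp = 4, hits = 4
After iteration 5: temp = 2, hits = 5
After iteration 6: temp = 1, hits = 6
Loop ends.

Final answer: 6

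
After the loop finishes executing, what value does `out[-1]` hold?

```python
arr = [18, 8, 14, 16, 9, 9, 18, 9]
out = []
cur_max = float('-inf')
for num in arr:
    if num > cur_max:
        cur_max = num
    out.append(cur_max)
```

Let's trace through this code step by step.

Initialize: arr = [18, 8, 14, 16, 9, 9, 18, 9]
Initialize: out = []
Initialize: cur_max = -inf
Entering loop: for num in arr:
After iteration 1: num = 18, out = [18], cur_max = 18
After iteration 2: num = 8, out = [18, 18], cur_max = 18
After iteration 3: num = 14, out = [18, 18, 18], cur_max = 18
After iteration 4: num = 16, out = [18, 18, 18, 18], cur_max = 18
After iteration 5: num = 9, out = [18, 18, 18, 18, 18], cur_max = 18
After iteration 6: num = 9, out = [18, 18, 18, 18, 18, 18], cur_max = 18
After iteration 7: num = 18, out = [18, 18, 18, 18, 18, 18, 18], cur_max = 18
After iteration 8: num = 9, out = [18, 18, 18, 18, 18, 18, 18, 18], cur_max = 18
Loop ends.
out[-1] = 18

Final answer: 18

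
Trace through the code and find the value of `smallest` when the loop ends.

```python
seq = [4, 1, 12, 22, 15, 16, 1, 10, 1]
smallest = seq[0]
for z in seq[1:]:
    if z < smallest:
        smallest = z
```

Let's trace through this code step by step.

Initialize: seq = [4, 1, 12, 22, 15, 16, 1, 10, 1]
Initialize: smallest = 4
Entering loop: for z in seq[1:]:
After iteration 1: z = 1, smallest = 1
After iteration 2: z = 12, smallest = 1
After iteration 3: z = 22, smallest = 1
After iteration 4: z = 15, smallest = 1
After iteration 5: z = 16, smallest = 1
After iteration 6: z = 1, smallest = 1
After iteration 7: z = 10, smallest = 1
After iteration 8: z = 1, smallest = 1
Loop ends.

Final answer: 1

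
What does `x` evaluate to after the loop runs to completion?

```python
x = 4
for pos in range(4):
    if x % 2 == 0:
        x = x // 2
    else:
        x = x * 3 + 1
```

Let's trace through this code step by step.

Initialize: x = 4
Entering loop: for pos in range(4):
After iteration 1: pos = 0, x = 2
After iteration 2: pos = 1, x = 1
After iteration 3: pos = 2, x = 4
After iteration 4: pos = 3, x = 2
Loop ends.

Final answer: 2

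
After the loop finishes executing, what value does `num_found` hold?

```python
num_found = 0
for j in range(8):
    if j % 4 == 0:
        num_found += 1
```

Let's trace through this code step by step.

Initialize: num_found = 0
Entering loop: for j in range(8):
After iteration 1: j = 0, num_found = 1
After iteration 2: j = 1, num_found = 1
After iteration 3: j = 2, num_found = 1
After iteration 4: j = 3, num_found = 1
After iteration 5: j = 4, num_found = 2
After iteration 6: j = 5, num_found = 2
After iteration 7: j = 6, num_found = 2
After iteration 8: j = 7, num_found = 2
Loop ends.

Final answer: 2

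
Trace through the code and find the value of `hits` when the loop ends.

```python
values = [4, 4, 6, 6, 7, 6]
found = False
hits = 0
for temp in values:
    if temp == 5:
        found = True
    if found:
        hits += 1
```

Let's trace through this code step by step.

Initialize: values = [4, 4, 6, 6, 7, 6]
Initialize: found = False
Initialize: hits = 0
Entering loop: for temp in values:
After iteration 1: temp = 4, hits = 0
After iteration 2: temp = 4, hits = 0
After iteration 3: temp = 6, hits = 0
After iteration 4: temp = 6, hits = 0
After iteration 5: temp = 7, hits = 0
After iteration 6: temp = 6, hits = 0
Loop ends.

Final answer: 0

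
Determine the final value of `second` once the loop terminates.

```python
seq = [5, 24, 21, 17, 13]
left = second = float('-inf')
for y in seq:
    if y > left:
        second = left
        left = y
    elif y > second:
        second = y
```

Let's trace through this code step by step.

Initialize: seq = [5, 24, 21, 17, 13]
Initialize: left = -inf
Initialize: second = -inf
Entering loop: for y in seq:
After iteration 1: y = 5, left = 5, second = -inf
After iteration 2: y = 24, left = 24, second = 5
After iteration 3: y = 21, left = 24, second = 21
After iteration 4: y = 17, left = 24, second = 21
After iteration 5: y = 13, left = 24, second = 21
Loop ends.

Final answer: 21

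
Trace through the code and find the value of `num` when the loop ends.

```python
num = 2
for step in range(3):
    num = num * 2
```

Let's trace through this code step by step.

Initialize: num = 2
Entering loop: for step in range(3):
After iteration 1: step = 0, num = 4
After iteration 2: step = 1, num = 8
After iteration 3: step = 2, num = 16
Loop ends.

Final answer: 16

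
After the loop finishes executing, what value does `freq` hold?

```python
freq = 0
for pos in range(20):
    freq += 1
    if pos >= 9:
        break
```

Let's trace through this code step by step.

Initialize: freq = 0
Entering loop: for pos in range(20):
After iteration 1: pos = 0, freq = 1
After iteration 2: pos = 1, freq = 2
After iteration 3: pos = 2, freq = 3
After iteration 4: pos = 3, freq = 4
After iteration 5: pos = 4, freq = 5
After iteration 6: pos = 5, freq = 6
After iteration 7: pos = 6, freq = 7
After iteration 8: pos = 7, freq = 8
After iteration 9: pos = 8, freq = 9
After iteration 10: pos = 9, freq = 10
Loop ends.

Final answer: 10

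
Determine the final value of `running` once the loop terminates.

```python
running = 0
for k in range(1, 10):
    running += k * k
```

Let's trace through this code step by step.

Initialize: running = 0
Entering loop: for k in range(1, 10):
After iteration 1: k = 1, running = 1
After iteration 2: k = 2, running = 5
After iteration 3: k = 3, running = 14
After iteration 4: k = 4, running = 30
After iteration 5: k = 5, running = 55
After iteration 6: k = 6, running = 91
After iteration 7: k = 7, running = 140
After iteration 8: k = 8, running = 204
After iteration 9: k = 9, running = 285
Loop ends.

Final answer: 285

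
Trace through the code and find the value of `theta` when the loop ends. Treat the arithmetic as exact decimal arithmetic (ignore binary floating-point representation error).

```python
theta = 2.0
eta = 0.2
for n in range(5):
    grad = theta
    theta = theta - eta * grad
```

Let's trace through this code step by step.

Initialize: theta = 2.0
Initialize: eta = 0.2
Entering loop: for n in range(5):
After iteration 1: n = 0, theta = 1.6, grad = 2.0
After iteration 2: n = 1, theta = 1.28, grad = 1.6
After iteration 3: n = 2, theta = 1.024, grad = 1.28
After iteration 4: n = 3, theta = 0.8192, grad = 1.024
After iteration 5: n = 4, theta = 0.65536, grad = 0.8192
Loop ends.

Final answer: 0.65536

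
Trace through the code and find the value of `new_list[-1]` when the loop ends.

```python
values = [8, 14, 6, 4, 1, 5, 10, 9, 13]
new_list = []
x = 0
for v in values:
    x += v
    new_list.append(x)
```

Let's trace through this code step by step.

Initialize: values = [8, 14, 6, 4, 1, 5, 10, 9, 13]
Initialize: new_list = []
Initialize: x = 0
Entering loop: for v in values:
After iteration 1: v = 8, new_list = [8], x = 8
After iteration 2: v = 14, new_list = [8, 22], x = 22
After iteration 3: v = 6, new_list = [8, 22, 28], x = 28
After iteration 4: v = 4, new_list = [8, 22, 28, 32], x = 32
After iteration 5: v = 1, new_list = [8, 22, 28, 32, 33], x = 33
After iteration 6: v = 5, new_list = [8, 22, 28, 32, 33, 38], x = 38
After iteration 7: v = 10, new_list = [8, 22, 28, 32, 33, 38, 48], x = 48
After iteration 8: v = 9, new_list = [8, 22, 28, 32, 33, 38, 48, 57], x = 57
After iteration 9: v = 13, new_list = [8, 22, 28, 32, 33, 38, 48, 57, 70], x = 70
Loop ends.
new_list[-1] = 70

Final answer: 70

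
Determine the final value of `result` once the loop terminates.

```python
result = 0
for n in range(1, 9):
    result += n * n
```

Let's trace through this code step by step.

Initialize: result = 0
Entering loop: for n in range(1, 9):
After iteration 1: n = 1, result = 1
After iteration 2: n = 2, result = 5
After iteration 3: n = 3, result = 14
After iteration 4: n = 4, result = 30
After iteration 5: n = 5, result = 55
After iteration 6: n = 6, result = 91
After iteration 7: n = 7, result = 140
After iteration 8: n = 8, result = 204
Loop ends.

Final answer: 204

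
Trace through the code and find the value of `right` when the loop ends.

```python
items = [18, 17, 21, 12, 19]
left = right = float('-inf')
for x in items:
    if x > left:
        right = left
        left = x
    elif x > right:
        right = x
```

Let's trace through this code step by step.

Initialize: items = [18, 17, 21, 12, 19]
Initialize: left = -inf
Initialize: right = -inf
Entering loop: for x in items:
After iteration 1: x = 18, left = 18, right = -inf
After iteration 2: x = 17, left = 18, right = 17
After iteration 3: x = 21, left = 21, right = 18
After iteration 4: x = 12, left = 21, right = 18
After iteration 5: x = 19, left = 21, right = 19
Loop ends.

Final answer: 19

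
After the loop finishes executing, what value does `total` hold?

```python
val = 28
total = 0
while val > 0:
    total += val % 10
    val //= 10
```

Let's trace through this code step by step.

Initialize: val = 28
Initialize: total = 0
Entering loop: while val > 0:
After iteration 1: val = 2, total = 8
After iteration 2: val = 0, total = 10
Loop ends.

Final answer: 10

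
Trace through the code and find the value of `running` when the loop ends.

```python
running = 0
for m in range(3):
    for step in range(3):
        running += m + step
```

Let's trace through this code step by step.

Initialize: running = 0
Entering loop: for m in range(3):
After iteration 1: m = 0, running = 3
After iteration 2: m = 1, running = 9
After iteration 3: m = 2, running = 18
Loop ends.

Final answer: 18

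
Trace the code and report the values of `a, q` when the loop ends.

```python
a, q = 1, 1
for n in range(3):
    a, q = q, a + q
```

Let's trace through this code step by step.

Initialize: a = 1
Initialize: q = 1
Entering loop: for n in range(3):
After iteration 1: n = 0, a = 1, q = 2
After iteration 2: n = 1, a = 2, q = 3
After iteration 3: n = 2, a = 3, q = 5
Loop ends.

Final answer: 3, 5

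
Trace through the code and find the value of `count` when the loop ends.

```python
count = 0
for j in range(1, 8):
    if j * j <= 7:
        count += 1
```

Let's trace through this code step by step.

Initialize: count = 0
Entering loop: for j in range(1, 8):
After iteration 1: j = 1, count = 1
After iteration 2: j = 2, count = 2
After iteration 3: j = 3, count = 2
After iteration 4: j = 4, count = 2
After iteration 5: j = 5, count = 2
After iteration 6: j = 6, count = 2
After iteration 7: j = 7, count = 2
Loop ends.

Final answer: 2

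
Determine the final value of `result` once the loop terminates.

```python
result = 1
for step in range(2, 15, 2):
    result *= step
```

Let's trace through this code step by step.

Initialize: result = 1
Entering loop: for step in range(2, 15, 2):
After iteration 1: step = 2, result = 2
After iteration 2: step = 4, result = 8
After iteration 3: step = 6, result = 48
After iteration 4: step = 8, result = 384
After iteration 5: step = 10, result = 3840
After iteration 6: step = 12, result = 46080
After iteration 7: step = 14, result = 645120
Loop ends.

Final answer: 645120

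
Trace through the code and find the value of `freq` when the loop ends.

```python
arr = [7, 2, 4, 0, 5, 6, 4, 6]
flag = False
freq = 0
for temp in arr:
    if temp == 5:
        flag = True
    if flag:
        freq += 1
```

Let's trace through this code step by step.

Initialize: arr = [7, 2, 4, 0, 5, 6, 4, 6]
Initialize: flag = False
Initialize: freq = 0
Entering loop: for temp in arr:
After iteration 1: temp = 7, flag = False, freq = 0
After iteration 2: temp = 2, flag = False, freq = 0
After iteration 3: temp = 4, flag = False, freq = 0
After iteration 4: temp = 0, flag = False, freq = 0
After iteration 5: temp = 5, flag = True, freq = 1
After iteration 6: temp = 6, flag = True, freq = 2
After iteration 7: temp = 4, flag = True, freq = 3
After iteration 8: temp = 6, flag = True, freq = 4
Loop ends.

Final answer: 4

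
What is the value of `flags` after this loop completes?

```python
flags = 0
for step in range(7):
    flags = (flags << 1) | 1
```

Let's trace through this code step by step.

Initialize: flags = 0
Entering loop: for step in range(7):
After iteration 1: step = 0, flags = 1
After iteration 2: step = 1, flags = 3
After iteration 3: step = 2, flags = 7
After iteration 4: step = 3, flags = 15
After iteration 5: step = 4, flags = 31
After iteration 6: step = 5, flags = 63
After iteration 7: step = 6, flags = 127
Loop ends.

Final answer: 127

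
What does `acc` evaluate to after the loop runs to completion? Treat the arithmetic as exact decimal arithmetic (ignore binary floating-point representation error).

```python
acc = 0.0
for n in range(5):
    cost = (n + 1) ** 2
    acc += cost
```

Let's trace through this code step by step.

Initialize: acc = 0.0
Entering loop: for n in range(5):
After iteration 1: n = 0, acc = 1.0, cost = 1
After iteration 2: n = 1, acc = 5.0, cost = 4
After iteration 3: n = 2, acc = 14.0, cost = 9
After iteration 4: n = 3, acc = 30.0, cost = 16
After iteration 5: n = 4, acc = 55.0, cost = 25
Loop ends.

Final answer: 55.0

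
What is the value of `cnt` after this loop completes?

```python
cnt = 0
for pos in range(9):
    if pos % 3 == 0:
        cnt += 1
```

Let's trace through this code step by step.

Initialize: cnt = 0
Entering loop: for pos in range(9):
After iteration 1: pos = 0, cnt = 1
After iteration 2: pos = 1, cnt = 1
After iteration 3: pos = 2, cnt = 1
After iteration 4: pos = 3, cnt = 2
After iteration 5: pos = 4, cnt = 2
After iteration 6: pos = 5, cnt = 2
After iteration 7: pos = 6, cnt = 3
After iteration 8: pos = 7, cnt = 3
After iteration 9: pos = 8, cnt = 3
Loop ends.

Final answer: 3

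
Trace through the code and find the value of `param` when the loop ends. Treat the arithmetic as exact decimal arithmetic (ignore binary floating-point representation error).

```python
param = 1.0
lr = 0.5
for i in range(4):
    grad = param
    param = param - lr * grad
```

Let's trace through this code step by step.

Initialize: param = 1.0
Initialize: lr = 0.5
Entering loop: for i in range(4):
After iteration 1: i = 0, param = 0.5, grad = 1.0
After iteration 2: i = 1, param = 0.25, grad = 0.5
After iteration 3: i = 2, param = 0.125, grad = 0.25
After iteration 4: i = 3, param = 0.0625, grad = 0.125
Loop ends.

Final answer: 0.0625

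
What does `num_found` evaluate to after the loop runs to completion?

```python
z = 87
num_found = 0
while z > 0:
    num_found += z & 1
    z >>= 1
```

Let's trace through this code step by step.

Initialize: z = 87
Initialize: num_found = 0
Entering loop: while z > 0:
After iteration 1: z = 43, num_found = 1
After iteration 2: z = 21, num_found = 2
After iteration 3: z = 10, num_found = 3
After iteration 4: z = 5, num_found = 3
After iteration 5: z = 2, num_found = 4
After iteration 6: z = 1, num_found = 4
After iteration 7: z = 0, num_found = 5
Loop ends.

Final answer: 5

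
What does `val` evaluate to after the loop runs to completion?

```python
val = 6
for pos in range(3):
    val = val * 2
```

Let's trace through this code step by step.

Initialize: val = 6
Entering loop: for pos in range(3):
After iteration 1: pos = 0, val = 12
After iteration 2: pos = 1, val = 24
After iteration 3: pos = 2, val = 48
Loop ends.

Final answer: 48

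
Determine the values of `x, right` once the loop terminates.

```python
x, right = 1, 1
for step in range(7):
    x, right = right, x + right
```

Let's trace through this code step by step.

Initialize: x = 1
Initialize: right = 1
Entering loop: for step in range(7):
After iteration 1: step = 0, x = 1, right = 2
After iteration 2: step = 1, x = 2, right = 3
After iteration 3: step = 2, x = 3, right = 5
After iteration 4: step = 3, x = 5, right = 8
After iteration 5: step = 4, x = 8, right = 13
After iteration 6: step = 5, x = 13, right = 21
After iteration 7: step = 6, x = 21, right = 34
Loop ends.

Final answer: 21, 34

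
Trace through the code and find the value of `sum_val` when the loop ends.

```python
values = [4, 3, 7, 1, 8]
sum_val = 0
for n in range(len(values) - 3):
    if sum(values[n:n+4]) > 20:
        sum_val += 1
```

Let's trace through this code step by step.

Initialize: values = [4, 3, 7, 1, 8]
Initialize: sum_val = 0
Entering loop: for n in range(len(values) - 3):
After iteration 1: n = 0, sum_val = 0
After iteration 2: n = 1, sum_val = 0
Loop ends.

Final answer: 0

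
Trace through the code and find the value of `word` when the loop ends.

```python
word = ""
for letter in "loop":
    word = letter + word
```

Let's trace through this code step by step.

Initialize: word = ''
Entering loop: for letter in "loop":
After iteration 1: letter = 'l', word = 'l'
After iteration 2: letter = 'o', word = 'ol'
After iteration 3: letter = 'o', word = 'ool'
After iteration 4: letter = 'p', word = 'pool'
Loop ends.

Final answer: 'pool'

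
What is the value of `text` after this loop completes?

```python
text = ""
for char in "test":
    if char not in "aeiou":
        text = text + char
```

Let's trace through this code step by step.

Initialize: text = ''
Entering loop: for char in "test":
After iteration 1: char = 't', text = 't'
After iteration 2: char = 'e', text = 't'
After iteration 3: char = 's', text = 'ts'
After iteration 4: char = 't', text = 'tst'
Loop ends.

Final answer: 'tst'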